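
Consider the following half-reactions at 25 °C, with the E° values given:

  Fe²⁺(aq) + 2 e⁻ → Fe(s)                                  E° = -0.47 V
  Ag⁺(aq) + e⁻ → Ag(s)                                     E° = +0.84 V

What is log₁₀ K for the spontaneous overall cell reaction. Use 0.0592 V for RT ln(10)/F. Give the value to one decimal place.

Cathode: Ag⁺/Ag; anode: Fe²⁺/Fe. E°cell = +1.31 V, n = 2.
log K = nE°cell / 0.0592 = (2)(+1.31) / 0.0592 = 44.3.

44.3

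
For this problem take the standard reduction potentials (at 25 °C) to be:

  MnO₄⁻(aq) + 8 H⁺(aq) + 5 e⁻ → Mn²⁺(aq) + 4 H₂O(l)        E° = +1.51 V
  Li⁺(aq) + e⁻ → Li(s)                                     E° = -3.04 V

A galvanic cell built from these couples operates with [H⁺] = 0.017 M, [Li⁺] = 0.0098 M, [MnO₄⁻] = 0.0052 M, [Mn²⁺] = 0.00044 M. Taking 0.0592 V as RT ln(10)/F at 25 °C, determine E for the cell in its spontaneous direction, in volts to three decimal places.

+4.514 V

MnO₄⁻/Mn²⁺ is the cathode (higher E°), Li⁺/Li the anode: E°cell = +1.51 − (-3.04) = +4.55 V, n = 5.
Overall: MnO₄⁻(aq) + 8 H⁺(aq) + 5 Li(s) → Mn²⁺(aq) + 4 H₂O(l) + 5 Li⁺(aq)
Q = [Mn²⁺]·[Li⁺]^5 / ([MnO₄⁻]·[H⁺]^8); log Q = 3.040.
E = E° − (0.0592/n) log Q = +4.55 − (0.0592/5)(3.040) = +4.514 V.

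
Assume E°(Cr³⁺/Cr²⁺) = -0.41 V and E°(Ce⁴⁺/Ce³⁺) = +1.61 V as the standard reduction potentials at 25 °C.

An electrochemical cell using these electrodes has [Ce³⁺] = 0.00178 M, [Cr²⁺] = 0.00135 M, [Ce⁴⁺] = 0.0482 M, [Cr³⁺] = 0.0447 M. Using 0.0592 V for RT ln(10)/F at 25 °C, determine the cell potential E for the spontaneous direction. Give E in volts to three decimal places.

+2.015 V

Ce⁴⁺/Ce³⁺ is the cathode (higher E°), Cr³⁺/Cr²⁺ the anode: E°cell = +1.61 − (-0.41) = +2.02 V, n = 1.
Overall: Ce⁴⁺(aq) + Cr²⁺(aq) → Ce³⁺(aq) + Cr³⁺(aq)
Q = [Ce³⁺]·[Cr³⁺] / ([Ce⁴⁺]·[Cr²⁺]); log Q = 0.087.
E = E° − (0.0592/n) log Q = +2.02 − (0.0592/1)(0.087) = +2.015 V.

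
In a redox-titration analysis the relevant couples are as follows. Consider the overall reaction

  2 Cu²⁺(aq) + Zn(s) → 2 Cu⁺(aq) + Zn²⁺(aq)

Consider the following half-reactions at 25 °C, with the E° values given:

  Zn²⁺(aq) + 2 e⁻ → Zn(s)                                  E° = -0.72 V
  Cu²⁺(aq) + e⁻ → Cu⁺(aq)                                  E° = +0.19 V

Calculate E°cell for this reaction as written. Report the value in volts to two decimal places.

The Cu²⁺/Cu⁺ couple has the higher reduction potential, so it is the cathode; Zn²⁺/Zn is oxidised at the anode.
E°cell = E°(cathode) − E°(anode) = (+0.19) − (-0.72) = +0.91 V.

+0.91 V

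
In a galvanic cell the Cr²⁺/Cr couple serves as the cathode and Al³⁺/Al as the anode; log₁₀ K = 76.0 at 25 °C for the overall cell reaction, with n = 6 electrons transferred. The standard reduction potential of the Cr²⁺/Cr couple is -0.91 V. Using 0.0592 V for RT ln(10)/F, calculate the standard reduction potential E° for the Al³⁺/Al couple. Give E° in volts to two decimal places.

E°cell = (0.0592/n)·log K = (0.0592/6)(76.0) = +0.750 V.
Since Cr²⁺/Cr is the cathode and Al³⁺/Al the anode, E°cell = E°(Cr²⁺/Cr) − E°(Al³⁺/Al).
So E°(Al³⁺/Al) = E°(Cr²⁺/Cr) − E°cell = (-0.91) − (+0.750) = -1.66 V.

-1.66 V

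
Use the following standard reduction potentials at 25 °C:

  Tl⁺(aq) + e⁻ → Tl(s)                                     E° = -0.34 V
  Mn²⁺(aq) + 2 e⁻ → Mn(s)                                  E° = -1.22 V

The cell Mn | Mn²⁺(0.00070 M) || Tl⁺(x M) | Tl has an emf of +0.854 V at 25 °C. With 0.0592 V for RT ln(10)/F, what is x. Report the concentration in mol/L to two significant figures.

Tl⁺/Tl is the cathode, Mn²⁺/Mn the anode: E°cell = +0.88 V, n = 2.
Overall reaction: 2 Tl⁺(aq) + Mn(s) → 2 Tl(s) + Mn²⁺(aq); Q = [Mn²⁺]^1/[Tl⁺]^2.
From E = E° − (0.0592/n) log Q: log Q = (E° − E)·n/0.0592 = (+0.88 − (+0.854))·2/0.0592 = 0.8784.
So 2·log[Tl⁺] = 1·log(0.0007) − log Q = -3.1549 − (0.8784) = -4.0333; log[Tl⁺] = -4.0333 / 2 = -2.0166; [Tl⁺] = 10^(-2.0166) ≈ 0.0096 M.

0.0096 M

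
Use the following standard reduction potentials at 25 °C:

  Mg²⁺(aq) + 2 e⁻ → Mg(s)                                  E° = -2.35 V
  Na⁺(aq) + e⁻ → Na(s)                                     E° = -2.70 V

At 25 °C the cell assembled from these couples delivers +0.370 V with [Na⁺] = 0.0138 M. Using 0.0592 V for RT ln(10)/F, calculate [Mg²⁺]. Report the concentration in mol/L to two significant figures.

0.00090 M

Mg²⁺/Mg is the cathode, Na⁺/Na the anode: E°cell = +0.35 V, n = 2.
Overall reaction: Mg²⁺(aq) + 2 Na(s) → Mg(s) + 2 Na⁺(aq); Q = [Na⁺]^2/[Mg²⁺]^1.
From E = E° − (0.0592/n) log Q: log Q = (E° − E)·n/0.0592 = (+0.35 − (+0.370))·2/0.0592 = -0.6757.
So 1·log[Mg²⁺] = 2·log(0.0138) − log Q = -3.7202 − (-0.6757) = -3.0445; [Mg²⁺] = 10^(-3.0445) ≈ 0.00090 M.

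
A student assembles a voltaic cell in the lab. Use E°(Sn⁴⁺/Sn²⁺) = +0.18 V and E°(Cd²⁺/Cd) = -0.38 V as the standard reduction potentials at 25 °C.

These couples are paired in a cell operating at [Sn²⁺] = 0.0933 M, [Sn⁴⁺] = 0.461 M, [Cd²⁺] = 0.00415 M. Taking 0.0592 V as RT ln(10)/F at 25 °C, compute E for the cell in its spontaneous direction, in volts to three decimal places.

Sn⁴⁺/Sn²⁺ is the cathode (higher E°), Cd²⁺/Cd the anode: E°cell = +0.18 − (-0.38) = +0.56 V, n = 2.
Overall: Sn⁴⁺(aq) + Cd(s) → Sn²⁺(aq) + Cd²⁺(aq)
Q = [Sn²⁺]·[Cd²⁺] / ([Sn⁴⁺]); log Q = -3.076.
E = E° − (0.0592/n) log Q = +0.56 − (0.0592/2)(-3.076) = +0.651 V.

+0.651 V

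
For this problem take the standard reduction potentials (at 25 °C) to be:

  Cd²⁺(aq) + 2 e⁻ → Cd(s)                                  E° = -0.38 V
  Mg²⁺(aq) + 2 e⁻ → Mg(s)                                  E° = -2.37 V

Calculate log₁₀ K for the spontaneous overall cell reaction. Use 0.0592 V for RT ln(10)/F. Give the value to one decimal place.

67.2

Cathode: Cd²⁺/Cd; anode: Mg²⁺/Mg. E°cell = +1.99 V, n = 2.
log K = nE°cell / 0.0592 = (2)(+1.99) / 0.0592 = 67.2.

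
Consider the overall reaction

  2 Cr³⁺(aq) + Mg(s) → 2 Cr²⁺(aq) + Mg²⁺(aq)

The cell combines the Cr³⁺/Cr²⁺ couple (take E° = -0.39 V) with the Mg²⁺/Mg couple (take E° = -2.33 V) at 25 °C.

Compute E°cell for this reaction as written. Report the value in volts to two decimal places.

+1.94 V

The Cr³⁺/Cr²⁺ couple has the higher reduction potential, so it is the cathode; Mg²⁺/Mg is oxidised at the anode.
E°cell = E°(cathode) − E°(anode) = (-0.39) − (-2.33) = +1.94 V.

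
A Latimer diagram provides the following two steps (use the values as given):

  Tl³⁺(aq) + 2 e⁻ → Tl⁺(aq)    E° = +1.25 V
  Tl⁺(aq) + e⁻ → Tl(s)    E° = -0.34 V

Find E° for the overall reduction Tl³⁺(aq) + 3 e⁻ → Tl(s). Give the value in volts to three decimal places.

Since ΔG° = −nFE° is additive over sequential reductions, n₃E°₃ = n₁E°₁ + n₂E°₂.
E°₃ = (2×+1.25 + 1×-0.34) / 3 = (+2.160) / 3 = +0.720 V.
Simply averaging or adding the two E° values would be wrong; the electron-weighted sum is required.

+0.720 V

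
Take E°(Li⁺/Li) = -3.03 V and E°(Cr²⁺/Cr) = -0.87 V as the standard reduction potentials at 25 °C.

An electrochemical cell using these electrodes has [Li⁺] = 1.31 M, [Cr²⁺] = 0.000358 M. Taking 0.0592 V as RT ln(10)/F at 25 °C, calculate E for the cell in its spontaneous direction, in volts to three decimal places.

Cr²⁺/Cr is the cathode (higher E°), Li⁺/Li the anode: E°cell = -0.87 − (-3.03) = +2.16 V, n = 2.
Overall: Cr²⁺(aq) + 2 Li(s) → Cr(s) + 2 Li⁺(aq)
Q = [Li⁺]^2 / ([Cr²⁺]); log Q = 3.681.
E = E° − (0.0592/n) log Q = +2.16 − (0.0592/2)(3.681) = +2.051 V.

+2.051 V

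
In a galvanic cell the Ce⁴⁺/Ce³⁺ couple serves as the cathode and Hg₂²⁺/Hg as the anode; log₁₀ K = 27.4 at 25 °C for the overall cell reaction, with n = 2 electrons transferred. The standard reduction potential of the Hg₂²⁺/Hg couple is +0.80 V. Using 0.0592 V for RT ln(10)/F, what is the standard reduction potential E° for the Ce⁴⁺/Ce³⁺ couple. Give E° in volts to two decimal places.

+1.61 V

E°cell = (0.0592/n)·log K = (0.0592/2)(27.4) = +0.811 V.
Since Ce⁴⁺/Ce³⁺ is the cathode and Hg₂²⁺/Hg the anode, E°cell = E°(Ce⁴⁺/Ce³⁺) − E°(Hg₂²⁺/Hg).
So E°(Ce⁴⁺/Ce³⁺) = E°cell + E°(Hg₂²⁺/Hg) = +0.811 + (+0.80) = +1.61 V.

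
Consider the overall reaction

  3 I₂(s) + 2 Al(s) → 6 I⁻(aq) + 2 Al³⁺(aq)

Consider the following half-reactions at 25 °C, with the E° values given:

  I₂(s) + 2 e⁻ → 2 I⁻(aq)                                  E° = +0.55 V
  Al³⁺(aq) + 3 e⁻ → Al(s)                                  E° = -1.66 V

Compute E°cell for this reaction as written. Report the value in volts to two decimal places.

+2.21 V

The I₂/I⁻ couple has the higher reduction potential, so it is the cathode; Al³⁺/Al is oxidised at the anode.
E°cell = E°(cathode) − E°(anode) = (+0.55) − (-1.66) = +2.21 V.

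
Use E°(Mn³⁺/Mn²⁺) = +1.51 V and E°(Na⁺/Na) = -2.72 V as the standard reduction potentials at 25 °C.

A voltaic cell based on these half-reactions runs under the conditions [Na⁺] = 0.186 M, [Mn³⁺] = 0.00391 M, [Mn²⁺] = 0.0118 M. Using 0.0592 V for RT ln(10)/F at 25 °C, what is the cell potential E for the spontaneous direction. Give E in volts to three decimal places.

Mn³⁺/Mn²⁺ is the cathode (higher E°), Na⁺/Na the anode: E°cell = +1.51 − (-2.72) = +4.23 V, n = 1.
Overall: Mn³⁺(aq) + Na(s) → Mn²⁺(aq) + Na⁺(aq)
Q = [Mn²⁺]·[Na⁺] / ([Mn³⁺]); log Q = -0.251.
E = E° − (0.0592/n) log Q = +4.23 − (0.0592/1)(-0.251) = +4.245 V.

+4.245 V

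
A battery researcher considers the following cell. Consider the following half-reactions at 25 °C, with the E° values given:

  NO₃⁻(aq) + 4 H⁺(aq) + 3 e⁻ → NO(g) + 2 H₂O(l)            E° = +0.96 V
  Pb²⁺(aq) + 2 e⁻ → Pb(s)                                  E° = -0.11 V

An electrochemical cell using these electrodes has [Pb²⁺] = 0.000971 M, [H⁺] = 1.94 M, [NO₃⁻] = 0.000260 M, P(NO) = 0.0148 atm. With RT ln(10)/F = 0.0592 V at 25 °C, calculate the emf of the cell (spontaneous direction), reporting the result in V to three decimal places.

NO₃⁻/NO is the cathode (higher E°), Pb²⁺/Pb the anode: E°cell = +0.96 − (-0.11) = +1.07 V, n = 6.
Overall: 2 NO₃⁻(aq) + 8 H⁺(aq) + 3 Pb(s) → 2 NO(g) + 4 H₂O(l) + 3 Pb²⁺(aq)
Q = P(NO)^2·[Pb²⁺]^3 / ([NO₃⁻]^2·[H⁺]^8); log Q = -7.830.
E = E° − (0.0592/n) log Q = +1.07 − (0.0592/6)(-7.830) = +1.147 V.

+1.147 V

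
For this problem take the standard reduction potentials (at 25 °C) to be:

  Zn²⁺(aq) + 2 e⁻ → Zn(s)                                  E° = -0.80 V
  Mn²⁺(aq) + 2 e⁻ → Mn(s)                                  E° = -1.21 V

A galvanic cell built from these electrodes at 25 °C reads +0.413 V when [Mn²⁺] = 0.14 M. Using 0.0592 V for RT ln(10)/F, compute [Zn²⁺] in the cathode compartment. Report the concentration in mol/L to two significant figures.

Zn²⁺/Zn is the cathode, Mn²⁺/Mn the anode: E°cell = +0.41 V, n = 2.
Overall reaction: Zn²⁺(aq) + Mn(s) → Zn(s) + Mn²⁺(aq); Q = [Mn²⁺]^1/[Zn²⁺]^1.
From E = E° − (0.0592/n) log Q: log Q = (E° − E)·n/0.0592 = (+0.41 − (+0.413))·2/0.0592 = -0.1014.
So 1·log[Zn²⁺] = 1·log(0.14) − log Q = -0.8539 − (-0.1014) = -0.7525; [Zn²⁺] = 10^(-0.7525) ≈ 0.18 M.

0.18 M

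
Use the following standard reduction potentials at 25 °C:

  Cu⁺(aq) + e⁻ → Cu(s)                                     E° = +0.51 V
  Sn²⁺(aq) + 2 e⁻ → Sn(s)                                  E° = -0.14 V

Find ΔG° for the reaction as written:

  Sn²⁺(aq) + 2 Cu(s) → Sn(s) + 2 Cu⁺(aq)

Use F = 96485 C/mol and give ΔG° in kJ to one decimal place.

+125.4 kJ

As written, Sn²⁺/Sn is reduced (cathode) and Cu⁺/Cu is oxidised (anode), so E°cell = (-0.14) − (+0.51) = -0.65 V.
Balancing electrons gives n = 2.
ΔG° = −nFE° = −(2)(96485)(-0.65) = 125,430 J = +125.4 kJ.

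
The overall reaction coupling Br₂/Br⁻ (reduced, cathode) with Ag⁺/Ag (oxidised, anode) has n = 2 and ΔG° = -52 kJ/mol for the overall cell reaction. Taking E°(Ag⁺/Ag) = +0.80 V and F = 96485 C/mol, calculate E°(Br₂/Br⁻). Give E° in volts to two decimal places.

+1.07 V

E°cell = −ΔG°/(nF) = −(-52×10³)/((2)(96485)) = +0.269 V.
Since Br₂/Br⁻ is the cathode and Ag⁺/Ag the anode, E°cell = E°(Br₂/Br⁻) − E°(Ag⁺/Ag).
So E°(Br₂/Br⁻) = E°cell + E°(Ag⁺/Ag) = +0.269 + (+0.80) = +1.07 V.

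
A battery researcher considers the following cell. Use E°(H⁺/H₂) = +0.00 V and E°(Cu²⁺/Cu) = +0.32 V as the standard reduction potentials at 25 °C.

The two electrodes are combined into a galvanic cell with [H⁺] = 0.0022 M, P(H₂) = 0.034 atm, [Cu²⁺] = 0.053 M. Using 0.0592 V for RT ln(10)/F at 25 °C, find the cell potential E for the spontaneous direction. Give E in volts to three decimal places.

+0.396 V

Cu²⁺/Cu is the cathode (higher E°), H⁺/H₂ the anode: E°cell = +0.32 − (+0.00) = +0.32 V, n = 2.
Overall: Cu²⁺(aq) + H₂(g) → Cu(s) + 2 H⁺(aq)
Q = [H⁺]^2 / ([Cu²⁺]·P(H₂)); log Q = -2.571.
E = E° − (0.0592/n) log Q = +0.32 − (0.0592/2)(-2.571) = +0.396 V.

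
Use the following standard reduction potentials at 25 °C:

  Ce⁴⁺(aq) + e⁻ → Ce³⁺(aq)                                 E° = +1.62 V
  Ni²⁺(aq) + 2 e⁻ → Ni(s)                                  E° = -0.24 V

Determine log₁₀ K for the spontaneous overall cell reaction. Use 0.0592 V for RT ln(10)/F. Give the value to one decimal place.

62.8

Cathode: Ce⁴⁺/Ce³⁺; anode: Ni²⁺/Ni. E°cell = +1.86 V, n = 2.
log K = nE°cell / 0.0592 = (2)(+1.86) / 0.0592 = 62.8.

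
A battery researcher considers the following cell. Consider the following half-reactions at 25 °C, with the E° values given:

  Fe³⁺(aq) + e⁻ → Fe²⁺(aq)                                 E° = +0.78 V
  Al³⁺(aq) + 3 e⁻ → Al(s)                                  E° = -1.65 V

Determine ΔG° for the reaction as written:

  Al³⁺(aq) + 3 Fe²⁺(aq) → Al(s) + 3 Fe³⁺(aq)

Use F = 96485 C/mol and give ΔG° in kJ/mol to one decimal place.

+703.4 kJ/mol

As written, Al³⁺/Al is reduced (cathode) and Fe³⁺/Fe²⁺ is oxidised (anode), so E°cell = (-1.65) − (+0.78) = -2.43 V.
Balancing electrons gives n = 3.
ΔG° = −nFE° = −(3)(96485)(-2.43) = 703,376 J = +703.4 kJ/mol.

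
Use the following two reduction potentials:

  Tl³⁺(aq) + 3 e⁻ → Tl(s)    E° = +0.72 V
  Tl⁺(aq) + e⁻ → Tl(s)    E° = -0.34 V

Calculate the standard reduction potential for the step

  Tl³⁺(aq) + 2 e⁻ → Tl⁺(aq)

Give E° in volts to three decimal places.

Sequential free energies add, so n₃E°₃ = n₁E°₁ + n₂E°₂.
With n₃ = 3, and the known step contributing 1×(-0.34) V, the unknown satisfies 2·E° = 3×(+0.72) − 1×(-0.34) = +2.500.
E° = +2.500 / 2 = +1.250 V.

+1.250 V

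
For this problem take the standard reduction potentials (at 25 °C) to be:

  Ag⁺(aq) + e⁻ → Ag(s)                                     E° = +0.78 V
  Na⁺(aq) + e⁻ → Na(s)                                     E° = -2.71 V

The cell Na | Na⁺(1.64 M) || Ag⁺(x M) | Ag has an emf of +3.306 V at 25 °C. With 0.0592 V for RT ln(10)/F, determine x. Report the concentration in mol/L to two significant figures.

0.0013 M

Ag⁺/Ag is the cathode, Na⁺/Na the anode: E°cell = +3.49 V, n = 1.
Overall reaction: Ag⁺(aq) + Na(s) → Ag(s) + Na⁺(aq); Q = [Na⁺]^1/[Ag⁺]^1.
From E = E° − (0.0592/n) log Q: log Q = (E° − E)·n/0.0592 = (+3.49 − (+3.306))·1/0.0592 = 3.1081.
So 1·log[Ag⁺] = 1·log(1.64) − log Q = 0.2148 − (3.1081) = -2.8933; [Ag⁺] = 10^(-2.8933) ≈ 0.0013 M.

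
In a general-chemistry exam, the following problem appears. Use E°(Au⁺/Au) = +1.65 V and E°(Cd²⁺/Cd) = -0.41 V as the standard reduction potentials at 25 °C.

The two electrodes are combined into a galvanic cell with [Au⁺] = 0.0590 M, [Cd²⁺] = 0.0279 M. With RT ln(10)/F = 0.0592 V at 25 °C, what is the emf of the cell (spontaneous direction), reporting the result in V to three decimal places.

Au⁺/Au is the cathode (higher E°), Cd²⁺/Cd the anode: E°cell = +1.65 − (-0.41) = +2.06 V, n = 2.
Overall: 2 Au⁺(aq) + Cd(s) → 2 Au(s) + Cd²⁺(aq)
Q = [Cd²⁺] / ([Au⁺]^2); log Q = 0.904.
E = E° − (0.0592/n) log Q = +2.06 − (0.0592/2)(0.904) = +2.033 V.

+2.033 V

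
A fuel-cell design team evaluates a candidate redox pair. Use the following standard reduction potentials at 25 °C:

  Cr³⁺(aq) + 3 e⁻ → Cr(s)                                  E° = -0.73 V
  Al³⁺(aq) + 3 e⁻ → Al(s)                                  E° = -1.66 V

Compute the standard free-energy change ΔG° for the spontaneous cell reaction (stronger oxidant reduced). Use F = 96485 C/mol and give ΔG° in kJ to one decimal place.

-269.2 kJ

Cr³⁺/Cr (E° = -0.73 V) is the cathode; Al³⁺/Al (E° = -1.66 V) is the anode, so E°cell = +0.93 V.
Balancing electrons gives n = 3 (lcm of 3 and 3).
ΔG° = −nFE° = −(3)(96485)(+0.93) = -269,193 J = -269.2 kJ.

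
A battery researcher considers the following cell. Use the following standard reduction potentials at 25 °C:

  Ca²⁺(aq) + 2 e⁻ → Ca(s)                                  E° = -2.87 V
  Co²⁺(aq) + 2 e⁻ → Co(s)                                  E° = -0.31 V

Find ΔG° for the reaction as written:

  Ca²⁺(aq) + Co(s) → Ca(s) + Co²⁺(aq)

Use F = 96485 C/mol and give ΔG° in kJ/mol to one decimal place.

As written, Ca²⁺/Ca is reduced (cathode) and Co²⁺/Co is oxidised (anode), so E°cell = (-2.87) − (-0.31) = -2.56 V.
Balancing electrons gives n = 2.
ΔG° = −nFE° = −(2)(96485)(-2.56) = 494,003 J = +494.0 kJ/mol.

+494.0 kJ/mol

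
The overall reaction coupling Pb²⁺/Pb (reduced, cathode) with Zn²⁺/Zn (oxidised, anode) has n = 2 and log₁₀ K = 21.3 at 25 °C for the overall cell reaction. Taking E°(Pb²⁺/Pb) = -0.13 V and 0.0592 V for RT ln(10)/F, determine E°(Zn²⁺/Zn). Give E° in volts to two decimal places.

-0.76 V

E°cell = (0.0592/n)·log K = (0.0592/2)(21.3) = +0.630 V.
Since Pb²⁺/Pb is the cathode and Zn²⁺/Zn the anode, E°cell = E°(Pb²⁺/Pb) − E°(Zn²⁺/Zn).
So E°(Zn²⁺/Zn) = E°(Pb²⁺/Pb) − E°cell = (-0.13) − (+0.630) = -0.76 V.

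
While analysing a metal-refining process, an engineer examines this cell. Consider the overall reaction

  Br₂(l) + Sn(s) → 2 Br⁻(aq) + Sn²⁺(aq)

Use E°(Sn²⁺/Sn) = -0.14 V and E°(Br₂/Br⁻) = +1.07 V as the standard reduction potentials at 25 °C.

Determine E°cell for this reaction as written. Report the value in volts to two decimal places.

+1.21 V

The Br₂/Br⁻ couple has the higher reduction potential, so it is the cathode; Sn²⁺/Sn is oxidised at the anode.
E°cell = E°(cathode) − E°(anode) = (+1.07) − (-0.14) = +1.21 V.
Since E°cell > 0, the reaction is spontaneous under standard conditions.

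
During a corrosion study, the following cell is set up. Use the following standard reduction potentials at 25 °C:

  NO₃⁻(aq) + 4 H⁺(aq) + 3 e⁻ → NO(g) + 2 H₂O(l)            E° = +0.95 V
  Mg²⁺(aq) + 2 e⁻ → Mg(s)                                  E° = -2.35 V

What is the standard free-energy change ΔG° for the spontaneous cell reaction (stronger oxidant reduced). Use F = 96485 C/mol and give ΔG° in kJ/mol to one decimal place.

NO₃⁻/NO (E° = +0.95 V) is the cathode; Mg²⁺/Mg (E° = -2.35 V) is the anode, so E°cell = +3.30 V.
Balancing electrons gives n = 6 (lcm of 3 and 2).
ΔG° = −nFE° = −(6)(96485)(+3.30) = -1,910,403 J = -1910.4 kJ/mol.

-1910.4 kJ/mol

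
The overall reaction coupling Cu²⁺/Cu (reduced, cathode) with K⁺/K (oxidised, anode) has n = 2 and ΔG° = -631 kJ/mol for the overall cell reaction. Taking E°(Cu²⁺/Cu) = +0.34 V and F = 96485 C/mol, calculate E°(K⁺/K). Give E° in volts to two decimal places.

E°cell = −ΔG°/(nF) = −(-631×10³)/((2)(96485)) = +3.270 V.
Since Cu²⁺/Cu is the cathode and K⁺/K the anode, E°cell = E°(Cu²⁺/Cu) − E°(K⁺/K).
So E°(K⁺/K) = E°(Cu²⁺/Cu) − E°cell = (+0.34) − (+3.270) = -2.93 V.

-2.93 V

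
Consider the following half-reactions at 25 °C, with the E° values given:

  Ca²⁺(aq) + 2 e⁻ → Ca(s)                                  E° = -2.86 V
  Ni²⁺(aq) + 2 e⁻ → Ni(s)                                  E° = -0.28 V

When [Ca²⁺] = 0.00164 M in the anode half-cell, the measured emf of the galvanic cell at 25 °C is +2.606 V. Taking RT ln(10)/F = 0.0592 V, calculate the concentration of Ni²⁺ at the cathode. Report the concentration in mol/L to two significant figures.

Ni²⁺/Ni is the cathode, Ca²⁺/Ca the anode: E°cell = +2.58 V, n = 2.
Overall reaction: Ni²⁺(aq) + Ca(s) → Ni(s) + Ca²⁺(aq); Q = [Ca²⁺]^1/[Ni²⁺]^1.
From E = E° − (0.0592/n) log Q: log Q = (E° − E)·n/0.0592 = (+2.58 − (+2.606))·2/0.0592 = -0.8784.
So 1·log[Ni²⁺] = 1·log(0.00164) − log Q = -2.7852 − (-0.8784) = -1.9068; [Ni²⁺] = 10^(-1.9068) ≈ 0.012 M.

0.012 M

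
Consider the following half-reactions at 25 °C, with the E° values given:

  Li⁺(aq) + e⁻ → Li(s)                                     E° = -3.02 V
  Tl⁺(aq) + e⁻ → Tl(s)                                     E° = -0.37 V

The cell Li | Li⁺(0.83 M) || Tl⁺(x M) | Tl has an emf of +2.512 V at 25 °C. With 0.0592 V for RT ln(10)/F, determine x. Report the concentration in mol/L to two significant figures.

0.0039 M

Tl⁺/Tl is the cathode, Li⁺/Li the anode: E°cell = +2.65 V, n = 1.
Overall reaction: Tl⁺(aq) + Li(s) → Tl(s) + Li⁺(aq); Q = [Li⁺]^1/[Tl⁺]^1.
From E = E° − (0.0592/n) log Q: log Q = (E° − E)·n/0.0592 = (+2.65 − (+2.512))·1/0.0592 = 2.3311.
So 1·log[Tl⁺] = 1·log(0.83) − log Q = -0.0809 − (2.3311) = -2.4120; [Tl⁺] = 10^(-2.4120) ≈ 0.0039 M.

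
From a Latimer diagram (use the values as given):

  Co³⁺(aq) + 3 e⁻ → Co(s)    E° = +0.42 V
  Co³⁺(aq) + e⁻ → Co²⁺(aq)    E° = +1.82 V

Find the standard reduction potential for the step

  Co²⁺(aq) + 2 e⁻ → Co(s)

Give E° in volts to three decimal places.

-0.280 V

Sequential free energies add, so n₃E°₃ = n₁E°₁ + n₂E°₂.
With n₃ = 3, and the known step contributing 1×(+1.82) V, the unknown satisfies 2·E° = 3×(+0.42) − 1×(+1.82) = -0.560.
E° = -0.560 / 2 = -0.280 V.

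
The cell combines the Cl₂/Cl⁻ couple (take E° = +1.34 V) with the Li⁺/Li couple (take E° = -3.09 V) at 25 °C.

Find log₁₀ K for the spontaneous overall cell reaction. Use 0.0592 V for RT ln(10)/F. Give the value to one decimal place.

149.7

Cathode: Cl₂/Cl⁻; anode: Li⁺/Li. E°cell = +4.43 V, n = 2.
log K = nE°cell / 0.0592 = (2)(+4.43) / 0.0592 = 149.7.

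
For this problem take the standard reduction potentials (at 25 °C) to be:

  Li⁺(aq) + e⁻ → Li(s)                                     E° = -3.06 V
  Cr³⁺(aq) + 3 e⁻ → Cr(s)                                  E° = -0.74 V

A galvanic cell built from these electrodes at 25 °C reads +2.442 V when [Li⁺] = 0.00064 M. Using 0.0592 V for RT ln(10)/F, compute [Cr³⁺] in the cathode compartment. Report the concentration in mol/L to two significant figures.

0.00040 M

Cr³⁺/Cr is the cathode, Li⁺/Li the anode: E°cell = +2.32 V, n = 3.
Overall reaction: Cr³⁺(aq) + 3 Li(s) → Cr(s) + 3 Li⁺(aq); Q = [Li⁺]^3/[Cr³⁺]^1.
From E = E° − (0.0592/n) log Q: log Q = (E° − E)·n/0.0592 = (+2.32 − (+2.442))·3/0.0592 = -6.1824.
So 1·log[Cr³⁺] = 3·log(0.00064) − log Q = -9.5815 − (-6.1824) = -3.3991; [Cr³⁺] = 10^(-3.3991) ≈ 0.00040 M.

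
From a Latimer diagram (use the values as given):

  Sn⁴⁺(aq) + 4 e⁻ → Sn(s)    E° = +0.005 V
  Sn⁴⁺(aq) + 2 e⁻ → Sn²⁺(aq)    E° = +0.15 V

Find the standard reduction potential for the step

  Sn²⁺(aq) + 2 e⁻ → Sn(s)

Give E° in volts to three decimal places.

-0.140 V

Sequential free energies add, so n₃E°₃ = n₁E°₁ + n₂E°₂.
With n₃ = 4, and the known step contributing 2×(+0.15) V, the unknown satisfies 2·E° = 4×(+0.005) − 2×(+0.15) = -0.280.
E° = -0.280 / 2 = -0.140 V.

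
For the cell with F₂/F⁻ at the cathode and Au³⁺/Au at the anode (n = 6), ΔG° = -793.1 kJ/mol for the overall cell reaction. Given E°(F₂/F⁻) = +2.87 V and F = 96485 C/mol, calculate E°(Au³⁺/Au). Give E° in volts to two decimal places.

+1.50 V

E°cell = −ΔG°/(nF) = −(-793.1×10³)/((6)(96485)) = +1.370 V.
Since F₂/F⁻ is the cathode and Au³⁺/Au the anode, E°cell = E°(F₂/F⁻) − E°(Au³⁺/Au).
So E°(Au³⁺/Au) = E°(F₂/F⁻) − E°cell = (+2.87) − (+1.370) = +1.50 V.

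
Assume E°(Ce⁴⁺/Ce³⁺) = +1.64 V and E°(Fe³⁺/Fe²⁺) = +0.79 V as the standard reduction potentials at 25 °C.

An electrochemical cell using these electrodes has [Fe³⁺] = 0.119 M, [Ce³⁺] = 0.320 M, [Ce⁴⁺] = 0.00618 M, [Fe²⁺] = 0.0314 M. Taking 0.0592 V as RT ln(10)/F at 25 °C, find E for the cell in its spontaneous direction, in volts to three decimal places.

+0.714 V

Ce⁴⁺/Ce³⁺ is the cathode (higher E°), Fe³⁺/Fe²⁺ the anode: E°cell = +1.64 − (+0.79) = +0.85 V, n = 1.
Overall: Ce⁴⁺(aq) + Fe²⁺(aq) → Ce³⁺(aq) + Fe³⁺(aq)
Q = [Ce³⁺]·[Fe³⁺] / ([Ce⁴⁺]·[Fe²⁺]); log Q = 2.293.
E = E° − (0.0592/n) log Q = +0.85 − (0.0592/1)(2.293) = +0.714 V.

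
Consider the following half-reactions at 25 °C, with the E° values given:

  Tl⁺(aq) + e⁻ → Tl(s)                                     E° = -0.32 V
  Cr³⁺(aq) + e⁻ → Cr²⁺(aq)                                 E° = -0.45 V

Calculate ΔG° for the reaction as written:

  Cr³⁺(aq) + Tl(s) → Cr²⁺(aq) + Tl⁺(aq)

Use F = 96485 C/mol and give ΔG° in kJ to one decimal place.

As written, Cr³⁺/Cr²⁺ is reduced (cathode) and Tl⁺/Tl is oxidised (anode), so E°cell = (-0.45) − (-0.32) = -0.13 V.
Balancing electrons gives n = 1.
ΔG° = −nFE° = −(1)(96485)(-0.13) = 12,543 J = +12.5 kJ.

+12.5 kJ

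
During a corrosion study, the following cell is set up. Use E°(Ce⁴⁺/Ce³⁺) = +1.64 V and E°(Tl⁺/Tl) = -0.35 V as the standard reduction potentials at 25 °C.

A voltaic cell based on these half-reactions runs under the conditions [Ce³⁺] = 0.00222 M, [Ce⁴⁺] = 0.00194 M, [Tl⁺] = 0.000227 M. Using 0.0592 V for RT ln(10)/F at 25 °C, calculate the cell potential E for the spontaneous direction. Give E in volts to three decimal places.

Ce⁴⁺/Ce³⁺ is the cathode (higher E°), Tl⁺/Tl the anode: E°cell = +1.64 − (-0.35) = +1.99 V, n = 1.
Overall: Ce⁴⁺(aq) + Tl(s) → Ce³⁺(aq) + Tl⁺(aq)
Q = [Ce³⁺]·[Tl⁺] / ([Ce⁴⁺]); log Q = -3.585.
E = E° − (0.0592/n) log Q = +1.99 − (0.0592/1)(-3.585) = +2.202 V.

+2.202 V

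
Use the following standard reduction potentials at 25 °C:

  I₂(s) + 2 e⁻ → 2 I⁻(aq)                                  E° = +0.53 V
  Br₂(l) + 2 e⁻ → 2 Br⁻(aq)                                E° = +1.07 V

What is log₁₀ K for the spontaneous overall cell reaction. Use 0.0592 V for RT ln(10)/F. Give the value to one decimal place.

18.2

Cathode: Br₂/Br⁻; anode: I₂/I⁻. E°cell = +0.54 V, n = 2.
log K = nE°cell / 0.0592 = (2)(+0.54) / 0.0592 = 18.2.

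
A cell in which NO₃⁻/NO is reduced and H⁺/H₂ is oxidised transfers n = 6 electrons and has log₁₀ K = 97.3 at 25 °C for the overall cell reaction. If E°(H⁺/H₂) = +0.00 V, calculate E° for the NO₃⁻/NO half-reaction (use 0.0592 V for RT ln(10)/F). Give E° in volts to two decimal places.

E°cell = (0.0592/n)·log K = (0.0592/6)(97.3) = +0.960 V.
Since NO₃⁻/NO is the cathode and H⁺/H₂ the anode, E°cell = E°(NO₃⁻/NO) − E°(H⁺/H₂).
So E°(NO₃⁻/NO) = E°cell + E°(H⁺/H₂) = +0.960 + (+0.00) = +0.96 V.

+0.96 V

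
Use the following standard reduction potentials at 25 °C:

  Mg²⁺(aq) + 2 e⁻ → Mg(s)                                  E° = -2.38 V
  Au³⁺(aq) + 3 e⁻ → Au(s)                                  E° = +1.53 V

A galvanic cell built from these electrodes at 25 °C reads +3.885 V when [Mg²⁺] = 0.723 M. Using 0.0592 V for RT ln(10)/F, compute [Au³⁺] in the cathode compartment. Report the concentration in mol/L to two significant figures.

Au³⁺/Au is the cathode, Mg²⁺/Mg the anode: E°cell = +3.91 V, n = 6.
Overall reaction: 2 Au³⁺(aq) + 3 Mg(s) → 2 Au(s) + 3 Mg²⁺(aq); Q = [Mg²⁺]^3/[Au³⁺]^2.
From E = E° − (0.0592/n) log Q: log Q = (E° − E)·n/0.0592 = (+3.91 − (+3.885))·6/0.0592 = 2.5338.
So 2·log[Au³⁺] = 3·log(0.723) − log Q = -0.4226 − (2.5338) = -2.9564; log[Au³⁺] = -2.9564 / 2 = -1.4782; [Au³⁺] = 10^(-1.4782) ≈ 0.033 M.

0.033 M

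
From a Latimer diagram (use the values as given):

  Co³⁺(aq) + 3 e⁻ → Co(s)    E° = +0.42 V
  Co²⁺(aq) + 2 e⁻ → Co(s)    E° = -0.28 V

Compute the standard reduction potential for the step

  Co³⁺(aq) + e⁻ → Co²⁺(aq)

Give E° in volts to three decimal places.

Sequential free energies add, so n₃E°₃ = n₁E°₁ + n₂E°₂.
With n₃ = 3, and the known step contributing 2×(-0.28) V, the unknown satisfies 1·E° = 3×(+0.42) − 2×(-0.28) = +1.820.
E° = +1.820 / 1 = +1.820 V.

+1.820 V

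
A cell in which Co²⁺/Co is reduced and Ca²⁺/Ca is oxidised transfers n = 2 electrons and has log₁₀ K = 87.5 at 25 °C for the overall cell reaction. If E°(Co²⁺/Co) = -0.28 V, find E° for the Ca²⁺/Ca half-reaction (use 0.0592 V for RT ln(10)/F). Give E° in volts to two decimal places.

-2.87 V

E°cell = (0.0592/n)·log K = (0.0592/2)(87.5) = +2.590 V.
Since Co²⁺/Co is the cathode and Ca²⁺/Ca the anode, E°cell = E°(Co²⁺/Co) − E°(Ca²⁺/Ca).
So E°(Ca²⁺/Ca) = E°(Co²⁺/Co) − E°cell = (-0.28) − (+2.590) = -2.87 V.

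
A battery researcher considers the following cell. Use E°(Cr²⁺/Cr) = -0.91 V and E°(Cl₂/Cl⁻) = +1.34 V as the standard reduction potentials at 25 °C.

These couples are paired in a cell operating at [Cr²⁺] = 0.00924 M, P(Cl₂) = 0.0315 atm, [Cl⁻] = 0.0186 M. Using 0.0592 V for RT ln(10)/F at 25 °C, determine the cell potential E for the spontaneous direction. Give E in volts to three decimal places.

Cl₂/Cl⁻ is the cathode (higher E°), Cr²⁺/Cr the anode: E°cell = +1.34 − (-0.91) = +2.25 V, n = 2.
Overall: Cl₂(g) + Cr(s) → 2 Cl⁻(aq) + Cr²⁺(aq)
Q = [Cl⁻]^2·[Cr²⁺] / (P(Cl₂)); log Q = -3.994.
E = E° − (0.0592/n) log Q = +2.25 − (0.0592/2)(-3.994) = +2.368 V.

+2.368 V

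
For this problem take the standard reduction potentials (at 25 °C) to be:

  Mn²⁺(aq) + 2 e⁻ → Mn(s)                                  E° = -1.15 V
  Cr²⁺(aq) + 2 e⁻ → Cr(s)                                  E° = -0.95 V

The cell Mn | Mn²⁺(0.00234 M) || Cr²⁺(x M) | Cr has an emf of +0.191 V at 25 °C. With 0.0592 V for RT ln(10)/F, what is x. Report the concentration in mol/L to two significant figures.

0.0012 M

Cr²⁺/Cr is the cathode, Mn²⁺/Mn the anode: E°cell = +0.20 V, n = 2.
Overall reaction: Cr²⁺(aq) + Mn(s) → Cr(s) + Mn²⁺(aq); Q = [Mn²⁺]^1/[Cr²⁺]^1.
From E = E° − (0.0592/n) log Q: log Q = (E° − E)·n/0.0592 = (+0.20 − (+0.191))·2/0.0592 = 0.3041.
So 1·log[Cr²⁺] = 1·log(0.00234) − log Q = -2.6308 − (0.3041) = -2.9349; [Cr²⁺] = 10^(-2.9349) ≈ 0.0012 M.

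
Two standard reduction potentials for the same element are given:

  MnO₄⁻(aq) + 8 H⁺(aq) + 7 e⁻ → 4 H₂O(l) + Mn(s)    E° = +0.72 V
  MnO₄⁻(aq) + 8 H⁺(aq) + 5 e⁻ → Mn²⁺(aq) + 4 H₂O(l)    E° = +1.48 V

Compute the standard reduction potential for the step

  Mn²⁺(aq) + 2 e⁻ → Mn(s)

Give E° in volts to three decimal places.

-1.180 V

Sequential free energies add, so n₃E°₃ = n₁E°₁ + n₂E°₂.
With n₃ = 7, and the known step contributing 5×(+1.48) V, the unknown satisfies 2·E° = 7×(+0.72) − 5×(+1.48) = -2.360.
E° = -2.360 / 2 = -1.180 V.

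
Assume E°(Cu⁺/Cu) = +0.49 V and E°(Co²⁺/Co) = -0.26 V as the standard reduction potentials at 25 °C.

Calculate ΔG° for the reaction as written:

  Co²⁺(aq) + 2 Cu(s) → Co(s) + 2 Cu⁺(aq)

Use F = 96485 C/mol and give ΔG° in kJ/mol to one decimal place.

+144.7 kJ/mol

As written, Co²⁺/Co is reduced (cathode) and Cu⁺/Cu is oxidised (anode), so E°cell = (-0.26) − (+0.49) = -0.75 V.
Balancing electrons gives n = 2.
ΔG° = −nFE° = −(2)(96485)(-0.75) = 144,728 J = +144.7 kJ/mol.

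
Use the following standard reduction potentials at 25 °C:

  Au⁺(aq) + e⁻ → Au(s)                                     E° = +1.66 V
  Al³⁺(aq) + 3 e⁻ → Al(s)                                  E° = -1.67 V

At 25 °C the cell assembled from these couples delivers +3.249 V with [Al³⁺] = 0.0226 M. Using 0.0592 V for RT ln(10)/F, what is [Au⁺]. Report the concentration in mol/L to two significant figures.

Au⁺/Au is the cathode, Al³⁺/Al the anode: E°cell = +3.33 V, n = 3.
Overall reaction: 3 Au⁺(aq) + Al(s) → 3 Au(s) + Al³⁺(aq); Q = [Al³⁺]^1/[Au⁺]^3.
From E = E° − (0.0592/n) log Q: log Q = (E° − E)·n/0.0592 = (+3.33 − (+3.249))·3/0.0592 = 4.1047.
So 3·log[Au⁺] = 1·log(0.0226) − log Q = -1.6459 − (4.1047) = -5.7506; log[Au⁺] = -5.7506 / 3 = -1.9169; [Au⁺] = 10^(-1.9169) ≈ 0.012 M.

0.012 M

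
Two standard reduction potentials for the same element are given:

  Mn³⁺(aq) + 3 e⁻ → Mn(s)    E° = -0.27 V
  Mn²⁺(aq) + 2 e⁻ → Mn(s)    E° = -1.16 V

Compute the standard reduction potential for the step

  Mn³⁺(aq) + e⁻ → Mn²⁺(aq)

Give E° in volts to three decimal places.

+1.510 V

Sequential free energies add, so n₃E°₃ = n₁E°₁ + n₂E°₂.
With n₃ = 3, and the known step contributing 2×(-1.16) V, the unknown satisfies 1·E° = 3×(-0.27) − 2×(-1.16) = +1.510.
E° = +1.510 / 1 = +1.510 V.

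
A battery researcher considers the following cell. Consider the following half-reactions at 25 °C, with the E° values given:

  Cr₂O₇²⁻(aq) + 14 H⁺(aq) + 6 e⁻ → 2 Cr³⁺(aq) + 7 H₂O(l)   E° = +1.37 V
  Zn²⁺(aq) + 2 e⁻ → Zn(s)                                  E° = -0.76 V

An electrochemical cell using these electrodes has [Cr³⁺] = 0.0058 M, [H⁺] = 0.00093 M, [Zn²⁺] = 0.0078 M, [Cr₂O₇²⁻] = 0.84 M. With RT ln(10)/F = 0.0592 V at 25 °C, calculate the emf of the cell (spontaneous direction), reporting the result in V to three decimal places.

+1.817 V

Cr₂O₇²⁻/Cr³⁺ is the cathode (higher E°), Zn²⁺/Zn the anode: E°cell = +1.37 − (-0.76) = +2.13 V, n = 6.
Overall: Cr₂O₇²⁻(aq) + 14 H⁺(aq) + 3 Zn(s) → 2 Cr³⁺(aq) + 7 H₂O(l) + 3 Zn²⁺(aq)
Q = [Cr³⁺]^2·[Zn²⁺]^3 / ([Cr₂O₇²⁻]·[H⁺]^14); log Q = 31.720.
E = E° − (0.0592/n) log Q = +2.13 − (0.0592/6)(31.720) = +1.817 V.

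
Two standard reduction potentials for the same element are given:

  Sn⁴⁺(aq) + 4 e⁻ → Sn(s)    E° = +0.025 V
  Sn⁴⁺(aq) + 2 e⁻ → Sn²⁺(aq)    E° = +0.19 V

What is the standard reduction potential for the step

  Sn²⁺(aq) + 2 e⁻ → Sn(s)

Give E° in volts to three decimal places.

-0.140 V

Sequential free energies add, so n₃E°₃ = n₁E°₁ + n₂E°₂.
With n₃ = 4, and the known step contributing 2×(+0.19) V, the unknown satisfies 2·E° = 4×(+0.025) − 2×(+0.19) = -0.280.
E° = -0.280 / 2 = -0.140 V.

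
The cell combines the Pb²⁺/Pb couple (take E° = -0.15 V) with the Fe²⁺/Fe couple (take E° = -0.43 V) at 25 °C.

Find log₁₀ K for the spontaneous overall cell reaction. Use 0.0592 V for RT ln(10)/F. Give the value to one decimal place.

9.5

Cathode: Pb²⁺/Pb; anode: Fe²⁺/Fe. E°cell = +0.28 V, n = 2.
log K = nE°cell / 0.0592 = (2)(+0.28) / 0.0592 = 9.5.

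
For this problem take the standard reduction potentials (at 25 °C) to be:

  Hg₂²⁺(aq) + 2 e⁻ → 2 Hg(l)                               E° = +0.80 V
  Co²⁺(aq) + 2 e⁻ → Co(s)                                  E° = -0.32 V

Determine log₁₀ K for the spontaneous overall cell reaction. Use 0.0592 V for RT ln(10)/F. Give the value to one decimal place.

Cathode: Hg₂²⁺/Hg; anode: Co²⁺/Co. E°cell = +1.12 V, n = 2.
log K = nE°cell / 0.0592 = (2)(+1.12) / 0.0592 = 37.8.

37.8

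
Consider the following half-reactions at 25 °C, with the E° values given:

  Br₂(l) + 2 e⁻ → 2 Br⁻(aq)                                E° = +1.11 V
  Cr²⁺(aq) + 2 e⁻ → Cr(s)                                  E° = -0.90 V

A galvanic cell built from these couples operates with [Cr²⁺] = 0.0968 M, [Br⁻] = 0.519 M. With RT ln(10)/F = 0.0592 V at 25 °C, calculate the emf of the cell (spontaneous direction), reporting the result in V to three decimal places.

Br₂/Br⁻ is the cathode (higher E°), Cr²⁺/Cr the anode: E°cell = +1.11 − (-0.90) = +2.01 V, n = 2.
Overall: Br₂(l) + Cr(s) → 2 Br⁻(aq) + Cr²⁺(aq)
Q = [Br⁻]^2·[Cr²⁺]; log Q = -1.584.
E = E° − (0.0592/n) log Q = +2.01 − (0.0592/2)(-1.584) = +2.057 V.

+2.057 V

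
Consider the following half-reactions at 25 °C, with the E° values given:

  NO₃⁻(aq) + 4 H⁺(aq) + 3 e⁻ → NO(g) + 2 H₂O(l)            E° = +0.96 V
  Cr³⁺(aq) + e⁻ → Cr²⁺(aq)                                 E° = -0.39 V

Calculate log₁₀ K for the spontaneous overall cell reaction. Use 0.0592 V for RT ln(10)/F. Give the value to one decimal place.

68.4

Cathode: NO₃⁻/NO; anode: Cr³⁺/Cr²⁺. E°cell = +1.35 V, n = 3.
log K = nE°cell / 0.0592 = (3)(+1.35) / 0.0592 = 68.4.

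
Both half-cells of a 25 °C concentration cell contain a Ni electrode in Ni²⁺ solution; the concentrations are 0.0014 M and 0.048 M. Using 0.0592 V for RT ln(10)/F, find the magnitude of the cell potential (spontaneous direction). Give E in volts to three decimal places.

For a concentration cell E°cell = 0. The 0.048 M side is the cathode (reduction is favoured where [Ni²⁺] is higher).
With n = 2, E = −(0.0592/2) log([Ni²⁺]ₐₙ/[Ni²⁺]꜀ₐₜ) = −(0.0592/2) log(0.0014/0.048) = −(0.0592/2)(-1.535) = +0.045 V.

+0.045 V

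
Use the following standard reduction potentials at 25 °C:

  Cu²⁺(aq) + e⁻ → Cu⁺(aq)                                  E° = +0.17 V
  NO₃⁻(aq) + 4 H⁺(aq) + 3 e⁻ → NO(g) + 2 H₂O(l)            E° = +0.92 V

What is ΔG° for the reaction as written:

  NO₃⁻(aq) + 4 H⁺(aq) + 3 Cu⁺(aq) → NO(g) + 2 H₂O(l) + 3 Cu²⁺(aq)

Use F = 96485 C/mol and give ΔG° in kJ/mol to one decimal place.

-217.1 kJ/mol

As written, NO₃⁻/NO is reduced (cathode) and Cu²⁺/Cu⁺ is oxidised (anode), so E°cell = (+0.92) − (+0.17) = +0.75 V.
Balancing electrons gives n = 3.
ΔG° = −nFE° = −(3)(96485)(+0.75) = -217,091 J = -217.1 kJ/mol.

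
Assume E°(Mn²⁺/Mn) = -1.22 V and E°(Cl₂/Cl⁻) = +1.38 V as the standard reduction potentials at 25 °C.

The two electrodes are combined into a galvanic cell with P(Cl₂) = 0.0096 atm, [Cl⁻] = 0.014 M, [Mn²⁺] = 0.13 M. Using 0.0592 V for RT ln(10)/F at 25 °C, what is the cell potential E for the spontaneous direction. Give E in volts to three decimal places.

Cl₂/Cl⁻ is the cathode (higher E°), Mn²⁺/Mn the anode: E°cell = +1.38 − (-1.22) = +2.60 V, n = 2.
Overall: Cl₂(g) + Mn(s) → 2 Cl⁻(aq) + Mn²⁺(aq)
Q = [Cl⁻]^2·[Mn²⁺] / (P(Cl₂)); log Q = -2.576.
E = E° − (0.0592/n) log Q = +2.60 − (0.0592/2)(-2.576) = +2.676 V.

+2.676 V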